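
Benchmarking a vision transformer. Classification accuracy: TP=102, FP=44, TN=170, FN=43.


Accuracy = (TP+TN)/(TP+TN+FP+FN)
= (102+170)/(359)
= 272/359 = 75.77%

75.77%


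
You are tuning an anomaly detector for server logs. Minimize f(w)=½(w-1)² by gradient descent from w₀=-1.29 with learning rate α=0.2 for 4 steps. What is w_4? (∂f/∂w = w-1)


step 1: grad = -1.29-1 = -2.29; w = -1.29 - 0.2·(-2.29) = -0.832
step 2: grad = -0.832-1 = -1.832; w = -0.832 - 0.2·(-1.832) = -0.4656
step 3: grad = -0.4656-1 = -1.4656; w = -0.4656 - 0.2·(-1.4656) = -0.17248
step 4: grad = -0.17248-1 = -1.17248; w = -0.17248 - 0.2·(-1.17248) = 0.062016

0.062016


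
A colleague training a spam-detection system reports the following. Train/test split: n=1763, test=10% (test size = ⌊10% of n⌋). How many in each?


Test = ⌊1763·10/100⌋ = 176
Train = 1763 - 176 = 1587

Train: 1587, Test: 176


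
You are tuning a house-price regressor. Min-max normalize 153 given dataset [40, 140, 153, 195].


min=40, max=195
(153-40)/(195-40) = 113/155 = 0.729

0.729


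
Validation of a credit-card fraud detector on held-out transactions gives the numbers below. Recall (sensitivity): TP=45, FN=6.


Recall = TP/(TP+FN)
= 45/(45+6)
= 45/51 = 88.24%

88.24%


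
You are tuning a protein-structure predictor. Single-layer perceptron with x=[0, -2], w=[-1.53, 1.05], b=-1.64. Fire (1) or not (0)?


z = (0)·(-1.53) + (-2)·(1.05) - 1.64
  = -3.74
step(z) = 0 (z<0)

0


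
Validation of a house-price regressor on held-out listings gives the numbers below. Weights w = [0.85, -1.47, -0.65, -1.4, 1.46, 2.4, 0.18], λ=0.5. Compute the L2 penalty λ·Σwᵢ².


‖w‖₂² = (0.85)² + (-1.47)² + (-0.65)² + (-1.4)² + (1.46)² + (2.4)² + (0.18)²
     = 0.7225 + 2.1609 + 0.4225 + 1.96 + 2.1316 + 5.76 + 0.0324
     = 13.1899
λ·‖w‖₂² = 0.5·13.1899 = 6.59495

6.59495


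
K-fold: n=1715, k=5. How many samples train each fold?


Fold size = 1715/5 = 343
Training per fold = 1715 - 343 = 1372

1372


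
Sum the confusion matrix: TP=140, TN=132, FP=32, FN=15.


Total = TP + TN + FP + FN
= 140 + 132 + 32 + 15
= 319
(Predicted positive: 172, predicted negative: 147)

319


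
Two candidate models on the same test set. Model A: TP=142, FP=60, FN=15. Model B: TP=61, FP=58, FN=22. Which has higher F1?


Model A: P=142/202=0.703, R=142/157=0.9045, F1=2PR/(P+R)=2TP/(2TP+FP+FN)=284/359=0.7911
Model B: P=61/119=0.5126, R=61/83=0.7349, F1=2PR/(P+R)=2TP/(2TP+FP+FN)=122/202=0.604
0.7911 > 0.604 → Model A

Model A


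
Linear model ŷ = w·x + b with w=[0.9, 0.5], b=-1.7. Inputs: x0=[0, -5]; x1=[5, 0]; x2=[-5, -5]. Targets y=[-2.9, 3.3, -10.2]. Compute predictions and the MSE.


ŷ0 = (0.9)·(0) + (0.5)·(-5) - 1.7 = -4.2
ŷ1 = (0.9)·(5) + (0.5)·(0) - 1.7 = 2.8
ŷ2 = (0.9)·(-5) + (0.5)·(-5) - 1.7 = -8.7
errors² = [1.69, 0.25, 2.25]
MSE = 4.1900/3 = 1.3967

1.3967


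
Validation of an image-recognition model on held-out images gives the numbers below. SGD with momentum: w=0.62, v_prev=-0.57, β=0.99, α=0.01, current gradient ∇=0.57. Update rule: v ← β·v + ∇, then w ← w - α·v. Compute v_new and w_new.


v_new = 0.99·-0.57 + 0.57 = -0.5643 + 0.57 = 0.0057
w_new = 0.62 - 0.01·0.0057 = 0.62 - 0.000057 = 0.619943

v_new=0.0057, w_new=0.619943


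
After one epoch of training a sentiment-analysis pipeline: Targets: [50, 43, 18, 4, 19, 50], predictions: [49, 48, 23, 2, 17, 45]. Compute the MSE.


Squared errors: (50-49)²=1, (43-48)²=25, (18-23)²=25, (4-2)²=4, (19-17)²=4, (50-45)²=25
Sum = 84
MSE = 84/6 = 14

14


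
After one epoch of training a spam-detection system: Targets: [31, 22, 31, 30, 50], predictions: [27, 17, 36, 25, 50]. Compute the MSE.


Squared errors: (31-27)²=16, (22-17)²=25, (31-36)²=25, (30-25)²=25, (50-50)²=0
Sum = 91
MSE = 91/5 = 91/5

91/5


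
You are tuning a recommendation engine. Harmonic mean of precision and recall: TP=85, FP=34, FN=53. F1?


Precision = 85/119 = 0.7143
Recall = 85/138 = 0.6159
F1 = 2·P·R/(P+R) = 2·TP/(2·TP+FP+FN) = 170/(170+34+53) = 170/257 = 0.6615

0.6615


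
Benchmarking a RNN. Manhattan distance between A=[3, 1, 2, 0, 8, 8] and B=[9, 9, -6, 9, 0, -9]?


d = |3-9| + |1-9| + |2+ 6| + |0-9| + |8-0| + |8+ 9|
  = 6 + 8 + 8 + 9 + 8 + 17
  = 56

56


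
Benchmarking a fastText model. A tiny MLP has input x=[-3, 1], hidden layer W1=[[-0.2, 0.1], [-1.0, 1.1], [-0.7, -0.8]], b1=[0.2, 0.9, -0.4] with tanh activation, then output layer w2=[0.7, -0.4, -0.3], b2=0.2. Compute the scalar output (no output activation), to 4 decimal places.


z1[0] = (-0.2)·(-3) + (0.1)·(1) + 0.2 = 0.9
z1[1] = (-1.0)·(-3) + (1.1)·(1) + 0.9 = 5.0
z1[2] = (-0.7)·(-3) + (-0.8)·(1) - 0.4 = 0.9
h = tanh(z1) = [0.7163, 0.9999, 0.7163]
output = (0.7)·(0.7163) + (-0.4)·(0.9999) + (-0.3)·(0.7163) + 0.2 = 0.0866

0.0866


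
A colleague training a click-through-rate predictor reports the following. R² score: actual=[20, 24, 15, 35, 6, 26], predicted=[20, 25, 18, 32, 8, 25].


ȳ = 21
SS_res = Σ(y-ŷ)² = 24
SS_tot = Σ(y-ȳ)² = 492
R² = 1 - SS_res/SS_tot = 1 - 0.0488 = 0.9512

0.9512


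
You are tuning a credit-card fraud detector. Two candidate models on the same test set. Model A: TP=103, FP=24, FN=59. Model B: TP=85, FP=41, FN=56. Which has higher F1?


Model A: P=103/127=0.811, R=103/162=0.6358, F1=2PR/(P+R)=2TP/(2TP+FP+FN)=206/289=0.7128
Model B: P=85/126=0.6746, R=85/141=0.6028, F1=2PR/(P+R)=2TP/(2TP+FP+FN)=170/267=0.6367
0.7128 > 0.6367 → Model A

Model A


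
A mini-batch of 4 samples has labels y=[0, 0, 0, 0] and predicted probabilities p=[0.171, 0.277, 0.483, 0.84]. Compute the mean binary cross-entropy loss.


L[0] = -ln(1-0.171) = -ln(0.829) = 0.1875
L[1] = -ln(1-0.277) = -ln(0.723) = 0.3243
L[2] = -ln(1-0.483) = -ln(0.517) = 0.6597
L[3] = -ln(1-0.84) = -ln(0.16) = 1.8326
mean = (0.1875 + 0.3243 + 0.6597 + 1.8326)/4 = 0.751

0.751


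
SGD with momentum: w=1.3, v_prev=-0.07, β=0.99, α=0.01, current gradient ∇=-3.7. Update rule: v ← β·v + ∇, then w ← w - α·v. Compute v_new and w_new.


v_new = 0.99·-0.07 - 3.7 = -0.0693 - 3.7 = -3.7693
w_new = 1.3 - 0.01·-3.7693 = 1.3 + 0.037693 = 1.337693

v_new=-3.7693, w_new=1.337693


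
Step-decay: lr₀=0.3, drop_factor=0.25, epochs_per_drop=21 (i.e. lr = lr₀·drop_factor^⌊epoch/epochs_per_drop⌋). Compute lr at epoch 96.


n_drops = ⌊96/21⌋ = 4
lr = 0.3·0.25^4 = 0.3·0.00390625 = 0.001171875

0.001171875


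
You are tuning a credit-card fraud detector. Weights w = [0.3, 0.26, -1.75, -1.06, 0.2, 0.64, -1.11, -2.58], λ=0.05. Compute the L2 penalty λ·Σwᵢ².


‖w‖₂² = (0.3)² + (0.26)² + (-1.75)² + (-1.06)² + (0.2)² + (0.64)² + (-1.11)² + (-2.58)²
     = 0.09 + 0.0676 + 3.0625 + 1.1236 + 0.04 + 0.4096 + 1.2321 + 6.6564
     = 12.6818
λ·‖w‖₂² = 0.05·12.6818 = 0.63409

0.63409


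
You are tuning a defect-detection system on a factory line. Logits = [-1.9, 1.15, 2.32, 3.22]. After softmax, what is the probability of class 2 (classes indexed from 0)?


Exponentials: e^-1.9=0.1496, e^1.15=3.1582, e^2.32=10.1757, e^3.22=25.0281
Sum = 38.5116
Softmax = [0.0039, 0.082, 0.2642, 0.6499]
p[2] = 10.1757/38.5116 = 0.2642

0.2642


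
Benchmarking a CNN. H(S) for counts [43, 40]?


Probabilities: [43/83, 40/83] ≈ [0.5181, 0.4819]
H = -((43/83)·log₂(43/83) + (40/83)·log₂(40/83))
  = 0.9991 bits

0.9991 bits


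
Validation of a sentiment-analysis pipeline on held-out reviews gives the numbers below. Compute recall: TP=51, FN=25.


Recall = TP/(TP+FN)
= 51/(51+25)
= 51/76 = 67.11%

67.11%


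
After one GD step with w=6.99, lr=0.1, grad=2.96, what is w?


w_new = w - α·∇
= 6.99 - 0.1·2.96
= 6.99 - 0.296
= 6.694

6.694


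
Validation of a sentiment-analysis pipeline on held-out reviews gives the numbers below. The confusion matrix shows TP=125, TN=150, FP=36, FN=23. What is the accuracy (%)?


Accuracy = (TP+TN)/(TP+TN+FP+FN)
= (125+150)/(334)
= 275/334 = 82.34%

82.34%


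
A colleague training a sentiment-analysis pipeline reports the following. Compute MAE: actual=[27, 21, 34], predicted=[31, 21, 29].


Absolute errors: |27-31|=4, |21-21|=0, |34-29|=5
Sum = 9
MAE = 9/3 = 3

3


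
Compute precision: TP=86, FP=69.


Precision = TP/(TP+FP)
= 86/(86+69)
= 86/155 = 55.48%

55.48%


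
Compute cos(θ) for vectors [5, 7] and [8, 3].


A·B = 5·8 + 7·3 = 61
‖A‖ = √74 = 8.6023, ‖B‖ = √73 = 8.544
cos = 61/(√74·√73) = 61/√5402 = 0.83

0.83


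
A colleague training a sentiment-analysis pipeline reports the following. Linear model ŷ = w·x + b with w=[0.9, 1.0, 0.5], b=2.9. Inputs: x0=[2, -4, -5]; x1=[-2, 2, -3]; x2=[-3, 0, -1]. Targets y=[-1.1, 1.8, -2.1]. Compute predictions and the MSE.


ŷ0 = (0.9)·(2) + (1.0)·(-4) + (0.5)·(-5) + 2.9 = -1.8
ŷ1 = (0.9)·(-2) + (1.0)·(2) + (0.5)·(-3) + 2.9 = 1.6
ŷ2 = (0.9)·(-3) + (1.0)·(0) + (0.5)·(-1) + 2.9 = -0.3
errors² = [0.49, 0.04, 3.24]
MSE = 3.7700/3 = 1.2567

1.2567


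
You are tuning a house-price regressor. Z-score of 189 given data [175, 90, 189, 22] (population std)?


μ = 119, σ = 67.6129
z = (189 - 119)/67.6129 = 1.0353

1.0353


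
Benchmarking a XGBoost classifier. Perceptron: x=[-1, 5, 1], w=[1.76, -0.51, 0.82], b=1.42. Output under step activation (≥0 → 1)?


z = (-1)·(1.76) + (5)·(-0.51) + (1)·(0.82) + 1.42
  = -2.07
step(z) = 0 (z<0)

0


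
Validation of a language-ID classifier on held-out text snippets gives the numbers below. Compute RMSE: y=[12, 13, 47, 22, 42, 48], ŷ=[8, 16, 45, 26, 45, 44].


MSE = 70/6 = 11.6667
RMSE = √(70/6) = 3.4157

3.4157


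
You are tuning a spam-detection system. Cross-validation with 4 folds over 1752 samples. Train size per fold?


Fold size = 1752/4 = 438
Training per fold = 1752 - 438 = 1314

1314


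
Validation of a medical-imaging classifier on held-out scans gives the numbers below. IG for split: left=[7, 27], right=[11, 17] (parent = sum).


Parent = [18, 44], H_parent = 0.8691
H_left = 0.7335 (n=34), H_right = 0.9666 (n=28)
H_children = (34/62)·0.7335 + (28/62)·0.9666 = 0.8388
IG = 0.8691 - 0.8388 = 0.0303

0.0303


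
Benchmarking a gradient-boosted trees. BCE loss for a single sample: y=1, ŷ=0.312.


BCE = -[y·ln(p) + (1-y)·ln(1-p)]
= -1·ln(0.312) - 0
= -ln(0.312) = 1.1648

1.1648


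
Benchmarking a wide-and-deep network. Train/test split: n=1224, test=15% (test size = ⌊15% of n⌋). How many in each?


Test = ⌊1224·15/100⌋ = 183
Train = 1224 - 183 = 1041

Train: 1041, Test: 183


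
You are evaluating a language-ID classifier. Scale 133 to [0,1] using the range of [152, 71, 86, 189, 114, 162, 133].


min=71, max=189
(133-71)/(189-71) = 62/118 = 0.5254

0.5254


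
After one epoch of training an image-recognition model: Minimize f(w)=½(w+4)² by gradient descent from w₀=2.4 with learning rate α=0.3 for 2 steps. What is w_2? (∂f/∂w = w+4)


step 1: grad = 2.4+4 = 6.4; w = 2.4 - 0.3·(6.4) = 0.48
step 2: grad = 0.48+4 = 4.48; w = 0.48 - 0.3·(4.48) = -0.864

-0.864


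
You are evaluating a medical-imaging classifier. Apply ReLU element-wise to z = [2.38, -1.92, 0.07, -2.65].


ReLU(2.38) = max(0, 2.38) = 2.38
ReLU(-1.92) = max(0, -1.92) = 0.0
ReLU(0.07) = max(0, 0.07) = 0.07
ReLU(-2.65) = max(0, -2.65) = 0.0
result = [2.38, 0.0, 0.07, 0.0]

[2.38, 0.0, 0.07, 0.0]


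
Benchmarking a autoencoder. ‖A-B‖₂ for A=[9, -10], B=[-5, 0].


d = √((9+ 5)² + (-10-0)²)
  = √(196 + 100)
  = √296 = 17.2047

17.2047


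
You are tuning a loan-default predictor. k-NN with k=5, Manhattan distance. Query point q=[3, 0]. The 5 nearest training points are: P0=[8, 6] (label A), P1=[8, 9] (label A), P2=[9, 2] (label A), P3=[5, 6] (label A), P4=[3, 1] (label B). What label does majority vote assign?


d(q,P0) = 11  (label A)
d(q,P1) = 14  (label A)
d(q,P2) = 8  (label A)
d(q,P3) = 8  (label A)
d(q,P4) = 1  (label B)
Votes: A=4, B=1
Majority → A

A


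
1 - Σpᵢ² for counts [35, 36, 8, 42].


Probabilities: [35/121, 36/121, 8/121, 42/121] ≈ [0.2893, 0.2975, 0.0661, 0.3471]
Σpᵢ² = (1225 + 1296 + 64 + 1764)/121² = 4349/14641
Gini = 1 - Σpᵢ² = 1 - 4349/14641 = 0.703

0.703


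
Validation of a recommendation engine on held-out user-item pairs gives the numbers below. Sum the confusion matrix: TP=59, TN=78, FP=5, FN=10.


Total = TP + TN + FP + FN
= 59 + 78 + 5 + 10
= 152
(Predicted positive: 64, predicted negative: 88)

152


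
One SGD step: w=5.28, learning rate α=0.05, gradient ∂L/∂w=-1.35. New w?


w_new = w - α·∇
= 5.28 - 0.05·-1.35
= 5.28 + 0.0675
= 5.3475

5.3475


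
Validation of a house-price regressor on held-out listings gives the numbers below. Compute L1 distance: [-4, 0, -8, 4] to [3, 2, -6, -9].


d = |-4-3| + |0-2| + |-8+ 6| + |4+ 9|
  = 7 + 2 + 2 + 13
  = 24

24


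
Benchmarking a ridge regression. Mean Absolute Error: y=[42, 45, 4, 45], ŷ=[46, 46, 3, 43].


Absolute errors: |42-46|=4, |45-46|=1, |4-3|=1, |45-43|=2
Sum = 8
MAE = 8/4 = 2

2


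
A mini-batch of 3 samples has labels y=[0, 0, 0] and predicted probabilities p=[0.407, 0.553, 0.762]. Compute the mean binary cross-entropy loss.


L[0] = -ln(1-0.407) = -ln(0.593) = 0.5226
L[1] = -ln(1-0.553) = -ln(0.447) = 0.8052
L[2] = -ln(1-0.762) = -ln(0.238) = 1.4355
mean = (0.5226 + 0.8052 + 1.4355)/3 = 0.9211

0.9211


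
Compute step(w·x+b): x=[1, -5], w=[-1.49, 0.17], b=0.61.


z = (1)·(-1.49) + (-5)·(0.17) + 0.61
  = -1.73
step(z) = 0 (z<0)

0


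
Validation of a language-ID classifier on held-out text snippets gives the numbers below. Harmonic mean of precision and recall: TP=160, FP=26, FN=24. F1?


Precision = 160/186 = 0.8602
Recall = 160/184 = 0.8696
F1 = 2·P·R/(P+R) = 2·TP/(2·TP+FP+FN) = 320/(320+26+24) = 320/370 = 0.8649

0.8649


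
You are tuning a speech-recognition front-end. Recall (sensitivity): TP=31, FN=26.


Recall = TP/(TP+FN)
= 31/(31+26)
= 31/57 = 54.39%

54.39%


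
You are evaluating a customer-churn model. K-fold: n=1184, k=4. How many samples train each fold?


Fold size = 1184/4 = 296
Training per fold = 1184 - 296 = 888

888


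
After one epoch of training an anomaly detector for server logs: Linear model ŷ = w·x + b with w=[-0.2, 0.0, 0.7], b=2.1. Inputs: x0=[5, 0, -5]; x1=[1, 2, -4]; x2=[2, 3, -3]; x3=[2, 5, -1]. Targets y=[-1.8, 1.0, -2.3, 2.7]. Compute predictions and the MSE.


ŷ0 = (-0.2)·(5) + (0.0)·(0) + (0.7)·(-5) + 2.1 = -2.4
ŷ1 = (-0.2)·(1) + (0.0)·(2) + (0.7)·(-4) + 2.1 = -0.9
ŷ2 = (-0.2)·(2) + (0.0)·(3) + (0.7)·(-3) + 2.1 = -0.4
ŷ3 = (-0.2)·(2) + (0.0)·(5) + (0.7)·(-1) + 2.1 = 1.0
errors² = [0.36, 3.61, 3.61, 2.89]
MSE = 10.4700/4 = 2.6175

2.6175


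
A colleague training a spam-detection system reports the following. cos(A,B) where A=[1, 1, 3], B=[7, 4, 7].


A·B = 1·7 + 1·4 + 3·7 = 32
‖A‖ = √11 = 3.3166, ‖B‖ = √114 = 10.6771
cos = 32/(√11·√114) = 32/√1254 = 0.9037

0.9037


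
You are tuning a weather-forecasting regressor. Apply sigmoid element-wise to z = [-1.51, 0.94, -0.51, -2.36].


σ(-1.51) = 1/(1+e^1.51) = 0.1809
σ(0.94) = 1/(1+e^-0.94) = 0.7191
σ(-0.51) = 1/(1+e^0.51) = 0.3752
σ(-2.36) = 1/(1+e^2.36) = 0.0863
result = [0.1809, 0.7191, 0.3752, 0.0863]

[0.1809, 0.7191, 0.3752, 0.0863]


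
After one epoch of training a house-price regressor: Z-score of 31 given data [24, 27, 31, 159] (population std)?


μ = 60.25, σ = 57.0674
z = (31 - 60.25)/57.0674 = -0.5126

-0.5126


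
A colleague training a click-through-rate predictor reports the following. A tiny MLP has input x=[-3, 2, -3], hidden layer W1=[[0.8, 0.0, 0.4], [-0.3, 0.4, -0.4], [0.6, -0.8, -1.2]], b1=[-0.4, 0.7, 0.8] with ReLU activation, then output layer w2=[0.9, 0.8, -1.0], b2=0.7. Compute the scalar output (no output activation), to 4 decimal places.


z1[0] = (0.8)·(-3) + (0.0)·(2) + (0.4)·(-3) - 0.4 = -4.0
z1[1] = (-0.3)·(-3) + (0.4)·(2) + (-0.4)·(-3) + 0.7 = 3.6
z1[2] = (0.6)·(-3) + (-0.8)·(2) + (-1.2)·(-3) + 0.8 = 1.0
h = ReLU(z1) = [0.0, 3.6, 1.0]
output = (0.9)·(0.0) + (0.8)·(3.6) + (-1.0)·(1.0) + 0.7 = 2.58

2.58


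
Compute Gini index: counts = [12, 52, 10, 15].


Probabilities: [12/89, 52/89, 10/89, 15/89] ≈ [0.1348, 0.5843, 0.1124, 0.1685]
Σpᵢ² = (144 + 2704 + 100 + 225)/89² = 3173/7921
Gini = 1 - Σpᵢ² = 1 - 3173/7921 = 0.5994

0.5994


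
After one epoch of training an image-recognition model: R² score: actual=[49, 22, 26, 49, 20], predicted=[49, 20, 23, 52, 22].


ȳ = 33.2
SS_res = Σ(y-ŷ)² = 26
SS_tot = Σ(y-ȳ)² = 850.8
R² = 1 - SS_res/SS_tot = 1 - 0.0306 = 0.9694

0.9694


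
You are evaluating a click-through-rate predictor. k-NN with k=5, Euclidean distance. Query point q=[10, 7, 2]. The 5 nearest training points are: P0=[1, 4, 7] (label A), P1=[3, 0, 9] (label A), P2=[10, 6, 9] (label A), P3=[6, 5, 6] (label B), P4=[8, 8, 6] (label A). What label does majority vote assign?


d(q,P0) = 10.7238  (label A)
d(q,P1) = 12.1244  (label A)
d(q,P2) = 7.0711  (label A)
d(q,P3) = 6.0  (label B)
d(q,P4) = 4.5826  (label A)
Votes: A=4, B=1
Majority → A

A


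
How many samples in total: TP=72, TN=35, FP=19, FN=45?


Total = TP + TN + FP + FN
= 72 + 35 + 19 + 45
= 171
(Predicted positive: 91, predicted negative: 80)

171


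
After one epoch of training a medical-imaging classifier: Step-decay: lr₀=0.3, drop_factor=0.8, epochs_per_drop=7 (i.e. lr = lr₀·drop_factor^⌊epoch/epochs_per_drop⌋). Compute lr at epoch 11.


n_drops = ⌊11/7⌋ = 1
lr = 0.3·0.8^1 = 0.3·0.8 = 0.24

0.24


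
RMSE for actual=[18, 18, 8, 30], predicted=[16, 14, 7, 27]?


MSE = 30/4 = 7.5
RMSE = √(30/4) = 2.7386

2.7386


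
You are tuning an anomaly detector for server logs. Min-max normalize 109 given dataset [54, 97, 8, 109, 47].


min=8, max=109
(109-8)/(109-8) = 101/101 = 1.0

1.0


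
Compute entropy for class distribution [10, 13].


Probabilities: [10/23, 13/23] ≈ [0.4348, 0.5652]
H = -((10/23)·log₂(10/23) + (13/23)·log₂(13/23))
  = 0.9877 bits

0.9877 bits


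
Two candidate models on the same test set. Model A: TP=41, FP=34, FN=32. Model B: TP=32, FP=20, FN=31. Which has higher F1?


Model A: P=41/75=0.5467, R=41/73=0.5616, F1=2PR/(P+R)=2TP/(2TP+FP+FN)=82/148=0.5541
Model B: P=32/52=0.6154, R=32/63=0.5079, F1=2PR/(P+R)=2TP/(2TP+FP+FN)=64/115=0.5565
0.5541 < 0.5565 → Model B

Model B


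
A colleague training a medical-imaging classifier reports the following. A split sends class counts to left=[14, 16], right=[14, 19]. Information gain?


Parent = [28, 35], H_parent = 0.9911
H_left = 0.9968 (n=30), H_right = 0.9834 (n=33)
H_children = (30/63)·0.9968 + (33/63)·0.9834 = 0.9898
IG = 0.9911 - 0.9898 = 0.0013

0.0013


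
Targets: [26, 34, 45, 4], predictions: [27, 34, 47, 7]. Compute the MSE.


Squared errors: (26-27)²=1, (34-34)²=0, (45-47)²=4, (4-7)²=9
Sum = 14
MSE = 14/4 = 7/2

7/2


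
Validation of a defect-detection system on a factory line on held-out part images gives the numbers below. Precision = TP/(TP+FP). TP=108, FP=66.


Precision = TP/(TP+FP)
= 108/(108+66)
= 108/174 = 62.07%

62.07%


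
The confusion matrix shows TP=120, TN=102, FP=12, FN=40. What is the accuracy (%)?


Accuracy = (TP+TN)/(TP+TN+FP+FN)
= (120+102)/(274)
= 222/274 = 81.02%

81.02%


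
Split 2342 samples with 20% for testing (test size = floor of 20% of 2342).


Test = ⌊2342·20/100⌋ = 468
Train = 2342 - 468 = 1874

Train: 1874, Test: 468


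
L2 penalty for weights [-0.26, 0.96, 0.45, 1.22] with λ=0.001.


‖w‖₂² = (-0.26)² + (0.96)² + (0.45)² + (1.22)²
     = 0.0676 + 0.9216 + 0.2025 + 1.4884
     = 2.6801
λ·‖w‖₂² = 0.001·2.6801 = 0.00268

0.00268


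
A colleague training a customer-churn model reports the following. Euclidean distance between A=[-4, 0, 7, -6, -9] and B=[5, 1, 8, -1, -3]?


d = √((-4-5)² + (0-1)² + (7-8)² + (-6+ 1)² + (-9+ 3)²)
  = √(81 + 1 + 1 + 25 + 36)
  = √144 = 12.0

12.0


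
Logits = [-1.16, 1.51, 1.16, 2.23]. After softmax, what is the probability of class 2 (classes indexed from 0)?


Exponentials: e^-1.16=0.3135, e^1.51=4.5267, e^1.16=3.1899, e^2.23=9.2999
Sum = 17.33
Softmax = [0.0181, 0.2612, 0.1841, 0.5366]
p[2] = 3.1899/17.33 = 0.1841

0.1841


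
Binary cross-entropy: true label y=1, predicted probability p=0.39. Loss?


BCE = -[y·ln(p) + (1-y)·ln(1-p)]
= -1·ln(0.39) - 0
= -ln(0.39) = 0.9416

0.9416


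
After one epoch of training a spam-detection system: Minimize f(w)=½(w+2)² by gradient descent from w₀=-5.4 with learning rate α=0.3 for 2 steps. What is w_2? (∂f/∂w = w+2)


step 1: grad = -5.4+2 = -3.4; w = -5.4 - 0.3·(-3.4) = -4.38
step 2: grad = -4.38+2 = -2.38; w = -4.38 - 0.3·(-2.38) = -3.666

-3.666


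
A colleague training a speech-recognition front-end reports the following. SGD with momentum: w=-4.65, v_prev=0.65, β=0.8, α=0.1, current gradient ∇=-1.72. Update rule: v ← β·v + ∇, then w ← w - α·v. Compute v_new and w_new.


v_new = 0.8·0.65 - 1.72 = 0.52 - 1.72 = -1.2
w_new = -4.65 - 0.1·-1.2 = -4.65 + 0.12 = -4.53

v_new=-1.2, w_new=-4.53


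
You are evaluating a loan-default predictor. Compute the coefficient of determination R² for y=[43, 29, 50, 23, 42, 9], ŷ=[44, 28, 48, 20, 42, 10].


ȳ = 32.6667
SS_res = Σ(y-ŷ)² = 16
SS_tot = Σ(y-ȳ)² = 1161.33
R² = 1 - SS_res/SS_tot = 1 - 0.0138 = 0.9862

0.9862


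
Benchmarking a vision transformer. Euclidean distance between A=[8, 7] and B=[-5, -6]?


d = √((8+ 5)² + (7+ 6)²)
  = √(169 + 169)
  = √338 = 18.3848

18.3848


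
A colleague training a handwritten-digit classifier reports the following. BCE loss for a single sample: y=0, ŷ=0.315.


BCE = -[y·ln(p) + (1-y)·ln(1-p)]
= -0 - 1·ln(1-0.315)
= -ln(0.685) = 0.3783

0.3783


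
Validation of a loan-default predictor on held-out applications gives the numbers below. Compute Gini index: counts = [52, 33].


Probabilities: [52/85, 33/85] ≈ [0.6118, 0.3882]
Σpᵢ² = (2704 + 1089)/85² = 3793/7225
Gini = 1 - Σpᵢ² = 1 - 3793/7225 = 0.475

0.475


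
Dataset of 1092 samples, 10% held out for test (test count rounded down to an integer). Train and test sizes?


Test = ⌊1092·10/100⌋ = 109
Train = 1092 - 109 = 983

Train: 983, Test: 109


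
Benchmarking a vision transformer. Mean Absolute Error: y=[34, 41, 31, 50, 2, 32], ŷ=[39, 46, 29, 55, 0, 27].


Absolute errors: |34-39|=5, |41-46|=5, |31-29|=2, |50-55|=5, |2-0|=2, |32-27|=5
Sum = 24
MAE = 24/6 = 4

4


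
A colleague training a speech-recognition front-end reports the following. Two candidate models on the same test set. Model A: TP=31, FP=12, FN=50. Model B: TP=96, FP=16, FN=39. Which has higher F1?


Model A: P=31/43=0.7209, R=31/81=0.3827, F1=2PR/(P+R)=2TP/(2TP+FP+FN)=62/124=0.5
Model B: P=96/112=0.8571, R=96/135=0.7111, F1=2PR/(P+R)=2TP/(2TP+FP+FN)=192/247=0.7773
0.5 < 0.7773 → Model B

Model B


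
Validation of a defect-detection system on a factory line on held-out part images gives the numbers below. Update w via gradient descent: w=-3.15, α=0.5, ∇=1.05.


w_new = w - α·∇
= -3.15 - 0.5·1.05
= -3.15 - 0.525
= -3.675

-3.675


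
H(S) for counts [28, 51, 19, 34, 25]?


Probabilities: [28/157, 51/157, 19/157, 34/157, 25/157] ≈ [0.1783, 0.3248, 0.121, 0.2166, 0.1592]
H = -((28/157)·log₂(28/157) + (51/157)·log₂(51/157) + (19/157)·log₂(19/157) + (34/157)·log₂(34/157) + (25/157)·log₂(25/157))
  = 2.2393 bits

2.2393 bits


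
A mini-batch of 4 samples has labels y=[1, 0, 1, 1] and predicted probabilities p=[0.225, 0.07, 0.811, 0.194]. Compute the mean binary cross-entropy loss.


L[0] = -ln(0.225) = 1.4917
L[1] = -ln(1-0.07) = -ln(0.93) = 0.0726
L[2] = -ln(0.811) = 0.2095
L[3] = -ln(0.194) = 1.6399
mean = (1.4917 + 0.0726 + 0.2095 + 1.6399)/4 = 0.8534

0.8534


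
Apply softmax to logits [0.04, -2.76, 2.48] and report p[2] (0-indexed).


Exponentials: e^0.04=1.0408, e^-2.76=0.0633, e^2.48=11.9413
Sum = 13.0454
Softmax = [0.0798, 0.0049, 0.9154]
p[2] = 11.9413/13.0454 = 0.9154

0.9154


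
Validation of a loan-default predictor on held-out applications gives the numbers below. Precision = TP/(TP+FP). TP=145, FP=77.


Precision = TP/(TP+FP)
= 145/(145+77)
= 145/222 = 65.32%

65.32%


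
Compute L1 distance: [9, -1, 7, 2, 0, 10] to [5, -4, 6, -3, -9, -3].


d = |9-5| + |-1+ 4| + |7-6| + |2+ 3| + |0+ 9| + |10+ 3|
  = 4 + 3 + 1 + 5 + 9 + 13
  = 35

35


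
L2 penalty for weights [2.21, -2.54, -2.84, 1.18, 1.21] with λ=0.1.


‖w‖₂² = (2.21)² + (-2.54)² + (-2.84)² + (1.18)² + (1.21)²
     = 4.8841 + 6.4516 + 8.0656 + 1.3924 + 1.4641
     = 22.2578
λ·‖w‖₂² = 0.1·22.2578 = 2.22578

2.22578


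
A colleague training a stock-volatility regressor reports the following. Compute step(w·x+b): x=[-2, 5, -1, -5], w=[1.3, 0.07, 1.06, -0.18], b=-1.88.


z = (-2)·(1.3) + (5)·(0.07) + (-1)·(1.06) + (-5)·(-0.18) - 1.88
  = -4.29
step(z) = 0 (z<0)

0


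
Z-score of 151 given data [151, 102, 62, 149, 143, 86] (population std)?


μ = 115.5, σ = 34.2868
z = (151 - 115.5)/34.2868 = 1.0354

1.0354


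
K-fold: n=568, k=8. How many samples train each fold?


Fold size = 568/8 = 71
Training per fold = 568 - 71 = 497

497


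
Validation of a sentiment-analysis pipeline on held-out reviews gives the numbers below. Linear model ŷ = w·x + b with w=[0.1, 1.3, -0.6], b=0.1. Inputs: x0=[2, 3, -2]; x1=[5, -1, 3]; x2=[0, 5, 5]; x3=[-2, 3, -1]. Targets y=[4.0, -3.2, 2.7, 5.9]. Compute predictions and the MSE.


ŷ0 = (0.1)·(2) + (1.3)·(3) + (-0.6)·(-2) + 0.1 = 5.4
ŷ1 = (0.1)·(5) + (1.3)·(-1) + (-0.6)·(3) + 0.1 = -2.5
ŷ2 = (0.1)·(0) + (1.3)·(5) + (-0.6)·(5) + 0.1 = 3.6
ŷ3 = (0.1)·(-2) + (1.3)·(3) + (-0.6)·(-1) + 0.1 = 4.4
errors² = [1.96, 0.49, 0.81, 2.25]
MSE = 5.5100/4 = 1.3775

1.3775


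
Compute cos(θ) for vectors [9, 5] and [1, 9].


A·B = 9·1 + 5·9 = 54
‖A‖ = √106 = 10.2956, ‖B‖ = √82 = 9.0554
cos = 54/(√106·√82) = 54/√8692 = 0.5792

0.5792


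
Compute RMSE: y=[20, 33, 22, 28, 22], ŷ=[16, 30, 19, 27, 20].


MSE = 39/5 = 7.8
RMSE = √(39/5) = 2.7928

2.7928


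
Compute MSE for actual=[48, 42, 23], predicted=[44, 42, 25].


Squared errors: (48-44)²=16, (42-42)²=0, (23-25)²=4
Sum = 20
MSE = 20/3 = 20/3

20/3


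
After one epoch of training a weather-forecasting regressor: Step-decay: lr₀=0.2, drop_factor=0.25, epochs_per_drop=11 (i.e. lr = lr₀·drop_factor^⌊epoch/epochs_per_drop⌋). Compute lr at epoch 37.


n_drops = ⌊37/11⌋ = 3
lr = 0.2·0.25^3 = 0.2·0.015625 = 0.003125

0.003125


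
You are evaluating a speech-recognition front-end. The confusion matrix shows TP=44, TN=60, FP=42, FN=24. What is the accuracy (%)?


Accuracy = (TP+TN)/(TP+TN+FP+FN)
= (44+60)/(170)
= 104/170 = 61.18%

61.18%


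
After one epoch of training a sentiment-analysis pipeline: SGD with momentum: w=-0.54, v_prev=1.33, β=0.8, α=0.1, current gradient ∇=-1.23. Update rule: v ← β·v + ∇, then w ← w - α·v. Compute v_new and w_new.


v_new = 0.8·1.33 - 1.23 = 1.064 - 1.23 = -0.166
w_new = -0.54 - 0.1·-0.166 = -0.54 + 0.0166 = -0.5234

v_new=-0.166, w_new=-0.5234


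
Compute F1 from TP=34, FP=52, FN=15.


Precision = 34/86 = 0.3953
Recall = 34/49 = 0.6939
F1 = 2·P·R/(P+R) = 2·TP/(2·TP+FP+FN) = 68/(68+52+15) = 68/135 = 0.5037

0.5037


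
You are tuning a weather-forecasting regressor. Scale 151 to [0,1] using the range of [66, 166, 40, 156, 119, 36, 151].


min=36, max=166
(151-36)/(166-36) = 115/130 = 0.8846

0.8846


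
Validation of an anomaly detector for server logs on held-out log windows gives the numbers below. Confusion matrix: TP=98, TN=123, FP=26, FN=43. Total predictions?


Total = TP + TN + FP + FN
= 98 + 123 + 26 + 43
= 290
(Predicted positive: 124, predicted negative: 166)

290


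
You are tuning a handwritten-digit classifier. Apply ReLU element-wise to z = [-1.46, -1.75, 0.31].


ReLU(-1.46) = max(0, -1.46) = 0.0
ReLU(-1.75) = max(0, -1.75) = 0.0
ReLU(0.31) = max(0, 0.31) = 0.31
result = [0.0, 0.0, 0.31]

[0.0, 0.0, 0.31]


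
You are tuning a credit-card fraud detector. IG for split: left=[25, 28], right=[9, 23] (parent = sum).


Parent = [34, 51], H_parent = 0.971
H_left = 0.9977 (n=53), H_right = 0.8571 (n=32)
H_children = (53/85)·0.9977 + (32/85)·0.8571 = 0.9448
IG = 0.971 - 0.9448 = 0.0262

0.0262


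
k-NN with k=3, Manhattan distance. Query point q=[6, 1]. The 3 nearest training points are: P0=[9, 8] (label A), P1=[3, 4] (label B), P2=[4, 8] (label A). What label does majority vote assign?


d(q,P0) = 10  (label A)
d(q,P1) = 6  (label B)
d(q,P2) = 9  (label A)
Votes: A=2, B=1
Majority → A

A


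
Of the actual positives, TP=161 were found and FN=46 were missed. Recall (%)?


Recall = TP/(TP+FN)
= 161/(161+46)
= 161/207 = 77.78%

77.78%


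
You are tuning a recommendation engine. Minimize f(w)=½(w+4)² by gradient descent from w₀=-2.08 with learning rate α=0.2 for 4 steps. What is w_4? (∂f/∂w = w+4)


step 1: grad = -2.08+4 = 1.92; w = -2.08 - 0.2·(1.92) = -2.464
step 2: grad = -2.464+4 = 1.536; w = -2.464 - 0.2·(1.536) = -2.7712
step 3: grad = -2.7712+4 = 1.2288; w = -2.7712 - 0.2·(1.2288) = -3.01696
step 4: grad = -3.01696+4 = 0.98304; w = -3.01696 - 0.2·(0.98304) = -3.213568

-3.213568


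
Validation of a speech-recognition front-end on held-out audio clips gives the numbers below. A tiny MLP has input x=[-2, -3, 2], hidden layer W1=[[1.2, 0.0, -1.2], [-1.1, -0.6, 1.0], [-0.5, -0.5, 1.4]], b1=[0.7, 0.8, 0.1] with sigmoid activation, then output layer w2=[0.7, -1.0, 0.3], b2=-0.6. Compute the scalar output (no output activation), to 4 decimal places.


z1[0] = (1.2)·(-2) + (0.0)·(-3) + (-1.2)·(2) + 0.7 = -4.1
z1[1] = (-1.1)·(-2) + (-0.6)·(-3) + (1.0)·(2) + 0.8 = 6.8
z1[2] = (-0.5)·(-2) + (-0.5)·(-3) + (1.4)·(2) + 0.1 = 5.4
h = sigmoid(z1) = [0.0163, 0.9989, 0.9955]
output = (0.7)·(0.0163) + (-1.0)·(0.9989) + (0.3)·(0.9955) - 0.6 = -1.2888

-1.2888


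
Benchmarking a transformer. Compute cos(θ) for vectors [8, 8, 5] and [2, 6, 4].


A·B = 8·2 + 8·6 + 5·4 = 84
‖A‖ = √153 = 12.3693, ‖B‖ = √56 = 7.4833
cos = 84/(√153·√56) = 84/√8568 = 0.9075

0.9075


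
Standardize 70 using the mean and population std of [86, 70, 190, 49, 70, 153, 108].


μ = 103.7143, σ = 47.0158
z = (70 - 103.7143)/47.0158 = -0.7171

-0.7171


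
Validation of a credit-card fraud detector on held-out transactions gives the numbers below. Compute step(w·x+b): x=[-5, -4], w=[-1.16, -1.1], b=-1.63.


z = (-5)·(-1.16) + (-4)·(-1.1) - 1.63
  = 8.57
step(z) = 1 (z≥0)

1


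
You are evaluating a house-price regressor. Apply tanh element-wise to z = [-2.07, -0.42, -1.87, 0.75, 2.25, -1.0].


tanh(-2.07) = -0.9687
tanh(-0.42) = -0.3969
tanh(-1.87) = -0.9536
tanh(0.75) = 0.6351
tanh(2.25) = 0.978
tanh(-1.0) = -0.7616
result = [-0.9687, -0.3969, -0.9536, 0.6351, 0.978, -0.7616]

[-0.9687, -0.3969, -0.9536, 0.6351, 0.978, -0.7616]


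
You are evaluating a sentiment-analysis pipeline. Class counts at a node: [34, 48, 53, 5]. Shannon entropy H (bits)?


Probabilities: [34/140, 48/140, 53/140, 5/140] ≈ [0.2429, 0.3429, 0.3786, 0.0357]
H = -((34/140)·log₂(34/140) + (48/140)·log₂(48/140) + (53/140)·log₂(53/140) + (5/140)·log₂(5/140))
  = 1.7276 bits

1.7276 bits


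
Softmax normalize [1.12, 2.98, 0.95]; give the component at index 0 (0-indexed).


Exponentials: e^1.12=3.0649, e^2.98=19.6878, e^0.95=2.5857
Sum = 25.3384
Softmax = [0.121, 0.777, 0.102]
p[0] = 3.0649/25.3384 = 0.121

0.121


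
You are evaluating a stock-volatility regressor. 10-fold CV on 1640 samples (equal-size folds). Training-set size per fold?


Fold size = 1640/10 = 164
Training per fold = 1640 - 164 = 1476

1476


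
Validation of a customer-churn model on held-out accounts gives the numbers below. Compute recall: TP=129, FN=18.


Recall = TP/(TP+FN)
= 129/(129+18)
= 129/147 = 87.76%

87.76%


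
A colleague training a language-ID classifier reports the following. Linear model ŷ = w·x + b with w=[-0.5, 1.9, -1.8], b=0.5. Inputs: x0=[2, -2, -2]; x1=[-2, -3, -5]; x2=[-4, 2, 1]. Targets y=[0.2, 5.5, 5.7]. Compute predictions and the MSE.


ŷ0 = (-0.5)·(2) + (1.9)·(-2) + (-1.8)·(-2) + 0.5 = -0.7
ŷ1 = (-0.5)·(-2) + (1.9)·(-3) + (-1.8)·(-5) + 0.5 = 4.8
ŷ2 = (-0.5)·(-4) + (1.9)·(2) + (-1.8)·(1) + 0.5 = 4.5
errors² = [0.81, 0.49, 1.44]
MSE = 2.7400/3 = 0.9133

0.9133


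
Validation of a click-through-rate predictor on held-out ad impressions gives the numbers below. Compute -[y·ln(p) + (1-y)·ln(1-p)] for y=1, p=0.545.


BCE = -[y·ln(p) + (1-y)·ln(1-p)]
= -1·ln(0.545) - 0
= -ln(0.545) = 0.607

0.607


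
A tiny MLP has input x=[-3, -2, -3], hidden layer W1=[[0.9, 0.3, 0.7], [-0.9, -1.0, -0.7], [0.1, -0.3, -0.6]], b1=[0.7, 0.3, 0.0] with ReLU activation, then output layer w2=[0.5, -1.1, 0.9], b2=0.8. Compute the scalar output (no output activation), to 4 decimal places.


z1[0] = (0.9)·(-3) + (0.3)·(-2) + (0.7)·(-3) + 0.7 = -4.7
z1[1] = (-0.9)·(-3) + (-1.0)·(-2) + (-0.7)·(-3) + 0.3 = 7.1
z1[2] = (0.1)·(-3) + (-0.3)·(-2) + (-0.6)·(-3) + 0.0 = 2.1
h = ReLU(z1) = [0.0, 7.1, 2.1]
output = (0.5)·(0.0) + (-1.1)·(7.1) + (0.9)·(2.1) + 0.8 = -5.12

-5.12


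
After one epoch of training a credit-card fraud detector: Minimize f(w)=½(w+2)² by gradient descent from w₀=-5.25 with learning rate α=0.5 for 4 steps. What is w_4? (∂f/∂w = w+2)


step 1: grad = -5.25+2 = -3.25; w = -5.25 - 0.5·(-3.25) = -3.625
step 2: grad = -3.625+2 = -1.625; w = -3.625 - 0.5·(-1.625) = -2.8125
step 3: grad = -2.8125+2 = -0.8125; w = -2.8125 - 0.5·(-0.8125) = -2.40625
step 4: grad = -2.40625+2 = -0.40625; w = -2.40625 - 0.5·(-0.40625) = -2.203125

-2.203125


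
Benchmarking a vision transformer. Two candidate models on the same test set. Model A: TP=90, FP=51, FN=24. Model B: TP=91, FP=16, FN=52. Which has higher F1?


Model A: P=90/141=0.6383, R=90/114=0.7895, F1=2PR/(P+R)=2TP/(2TP+FP+FN)=180/255=0.7059
Model B: P=91/107=0.8505, R=91/143=0.6364, F1=2PR/(P+R)=2TP/(2TP+FP+FN)=182/250=0.728
0.7059 < 0.728 → Model B

Model B


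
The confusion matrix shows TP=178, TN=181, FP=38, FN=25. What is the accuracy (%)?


Accuracy = (TP+TN)/(TP+TN+FP+FN)
= (178+181)/(422)
= 359/422 = 85.07%

85.07%


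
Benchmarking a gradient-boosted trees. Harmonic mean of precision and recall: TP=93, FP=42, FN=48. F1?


Precision = 93/135 = 0.6889
Recall = 93/141 = 0.6596
F1 = 2·P·R/(P+R) = 2·TP/(2·TP+FP+FN) = 186/(186+42+48) = 186/276 = 0.6739

0.6739


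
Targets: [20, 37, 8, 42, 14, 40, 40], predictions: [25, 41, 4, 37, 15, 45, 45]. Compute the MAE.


Absolute errors: |20-25|=5, |37-41|=4, |8-4|=4, |42-37|=5, |14-15|=1, |40-45|=5, |40-45|=5
Sum = 29
MAE = 29/7 = 29/7

29/7


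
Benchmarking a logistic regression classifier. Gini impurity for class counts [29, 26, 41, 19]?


Probabilities: [29/115, 26/115, 41/115, 19/115] ≈ [0.2522, 0.2261, 0.3565, 0.1652]
Σpᵢ² = (841 + 676 + 1681 + 361)/115² = 3559/13225
Gini = 1 - Σpᵢ² = 1 - 3559/13225 = 0.7309

0.7309


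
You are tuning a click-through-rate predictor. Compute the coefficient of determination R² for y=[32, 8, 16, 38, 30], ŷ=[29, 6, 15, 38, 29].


ȳ = 24.8
SS_res = Σ(y-ŷ)² = 15
SS_tot = Σ(y-ȳ)² = 612.8
R² = 1 - SS_res/SS_tot = 1 - 0.0245 = 0.9755

0.9755


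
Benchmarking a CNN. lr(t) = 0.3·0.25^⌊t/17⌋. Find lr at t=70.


n_drops = ⌊70/17⌋ = 4
lr = 0.3·0.25^4 = 0.3·0.00390625 = 0.001171875

0.001171875


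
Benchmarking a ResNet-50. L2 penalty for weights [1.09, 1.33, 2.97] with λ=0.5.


‖w‖₂² = (1.09)² + (1.33)² + (2.97)²
     = 1.1881 + 1.7689 + 8.8209
     = 11.7779
λ·‖w‖₂² = 0.5·11.7779 = 5.88895

5.88895


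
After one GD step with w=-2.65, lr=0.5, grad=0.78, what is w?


w_new = w - α·∇
= -2.65 - 0.5·0.78
= -2.65 - 0.39
= -3.04

-3.04


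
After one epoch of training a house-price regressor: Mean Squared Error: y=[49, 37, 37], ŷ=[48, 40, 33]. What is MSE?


Squared errors: (49-48)²=1, (37-40)²=9, (37-33)²=16
Sum = 26
MSE = 26/3 = 26/3

26/3


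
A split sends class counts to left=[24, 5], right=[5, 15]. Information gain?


Parent = [29, 20], H_parent = 0.9755
H_left = 0.6632 (n=29), H_right = 0.8113 (n=20)
H_children = (29/49)·0.6632 + (20/49)·0.8113 = 0.7236
IG = 0.9755 - 0.7236 = 0.2519

0.2519


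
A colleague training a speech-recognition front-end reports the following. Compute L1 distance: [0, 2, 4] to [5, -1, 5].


d = |0-5| + |2+ 1| + |4-5|
  = 5 + 3 + 1
  = 9

9


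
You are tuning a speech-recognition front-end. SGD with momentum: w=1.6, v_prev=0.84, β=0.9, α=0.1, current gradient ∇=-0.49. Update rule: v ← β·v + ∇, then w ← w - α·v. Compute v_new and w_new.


v_new = 0.9·0.84 - 0.49 = 0.756 - 0.49 = 0.266
w_new = 1.6 - 0.1·0.266 = 1.6 - 0.0266 = 1.5734

v_new=0.266, w_new=1.5734


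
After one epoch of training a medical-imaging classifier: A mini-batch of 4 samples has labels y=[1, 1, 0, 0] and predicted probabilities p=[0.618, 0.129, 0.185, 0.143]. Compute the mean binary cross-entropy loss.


L[0] = -ln(0.618) = 0.4813
L[1] = -ln(0.129) = 2.0479
L[2] = -ln(1-0.185) = -ln(0.815) = 0.2046
L[3] = -ln(1-0.143) = -ln(0.857) = 0.1543
mean = (0.4813 + 2.0479 + 0.2046 + 0.1543)/4 = 0.722

0.722


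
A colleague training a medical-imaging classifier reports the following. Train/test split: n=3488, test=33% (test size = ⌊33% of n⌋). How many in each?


Test = ⌊3488·33/100⌋ = 1151
Train = 3488 - 1151 = 2337

Train: 2337, Test: 1151


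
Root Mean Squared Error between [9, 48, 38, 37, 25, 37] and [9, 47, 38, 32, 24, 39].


MSE = 31/6 = 5.1667
RMSE = √(31/6) = 2.273

2.273


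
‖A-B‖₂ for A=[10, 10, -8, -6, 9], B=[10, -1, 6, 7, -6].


d = √((10-10)² + (10+ 1)² + (-8-6)² + (-6-7)² + (9+ 6)²)
  = √(0 + 121 + 196 + 169 + 225)
  = √711 = 26.6646

26.6646


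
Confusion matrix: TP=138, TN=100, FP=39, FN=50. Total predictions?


Total = TP + TN + FP + FN
= 138 + 100 + 39 + 50
= 327
(Predicted positive: 177, predicted negative: 150)

327


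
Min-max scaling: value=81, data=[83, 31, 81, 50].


min=31, max=83
(81-31)/(83-31) = 50/52 = 0.9615

0.9615


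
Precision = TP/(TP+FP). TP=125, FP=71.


Precision = TP/(TP+FP)
= 125/(125+71)
= 125/196 = 63.78%

63.78%


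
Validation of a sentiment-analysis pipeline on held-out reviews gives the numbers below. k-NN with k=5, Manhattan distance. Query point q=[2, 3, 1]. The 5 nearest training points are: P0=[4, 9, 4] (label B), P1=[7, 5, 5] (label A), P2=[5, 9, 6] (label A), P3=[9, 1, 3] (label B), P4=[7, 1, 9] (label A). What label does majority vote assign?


d(q,P0) = 11  (label B)
d(q,P1) = 11  (label A)
d(q,P2) = 14  (label A)
d(q,P3) = 11  (label B)
d(q,P4) = 15  (label A)
Votes: A=3, B=2
Majority → A

A


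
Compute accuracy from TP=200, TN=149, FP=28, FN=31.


Accuracy = (TP+TN)/(TP+TN+FP+FN)
= (200+149)/(408)
= 349/408 = 85.54%

85.54%


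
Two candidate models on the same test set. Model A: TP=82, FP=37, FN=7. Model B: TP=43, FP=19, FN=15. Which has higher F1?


Model A: P=82/119=0.6891, R=82/89=0.9213, F1=2PR/(P+R)=2TP/(2TP+FP+FN)=164/208=0.7885
Model B: P=43/62=0.6935, R=43/58=0.7414, F1=2PR/(P+R)=2TP/(2TP+FP+FN)=86/120=0.7167
0.7885 > 0.7167 → Model A

Model A


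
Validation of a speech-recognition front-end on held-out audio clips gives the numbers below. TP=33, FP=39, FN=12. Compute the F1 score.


Precision = 33/72 = 0.4583
Recall = 33/45 = 0.7333
F1 = 2·P·R/(P+R) = 2·TP/(2·TP+FP+FN) = 66/(66+39+12) = 66/117 = 0.5641

0.5641
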